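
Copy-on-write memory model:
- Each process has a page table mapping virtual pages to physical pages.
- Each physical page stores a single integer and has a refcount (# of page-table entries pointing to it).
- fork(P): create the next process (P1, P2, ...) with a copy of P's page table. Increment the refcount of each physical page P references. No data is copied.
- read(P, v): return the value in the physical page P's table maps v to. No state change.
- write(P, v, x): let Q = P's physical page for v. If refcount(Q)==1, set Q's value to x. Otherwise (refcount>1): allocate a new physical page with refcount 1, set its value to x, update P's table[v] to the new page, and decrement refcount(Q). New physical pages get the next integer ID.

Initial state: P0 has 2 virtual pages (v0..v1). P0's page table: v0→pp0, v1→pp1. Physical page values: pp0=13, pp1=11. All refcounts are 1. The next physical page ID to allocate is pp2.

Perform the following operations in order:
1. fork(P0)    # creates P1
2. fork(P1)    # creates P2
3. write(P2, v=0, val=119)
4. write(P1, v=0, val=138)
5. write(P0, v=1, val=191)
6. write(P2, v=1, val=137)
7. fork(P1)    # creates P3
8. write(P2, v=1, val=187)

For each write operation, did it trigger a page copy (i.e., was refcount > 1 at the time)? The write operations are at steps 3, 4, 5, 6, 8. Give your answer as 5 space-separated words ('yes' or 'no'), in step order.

Op 1: fork(P0) -> P1. 2 ppages; refcounts: pp0:2 pp1:2
Op 2: fork(P1) -> P2. 2 ppages; refcounts: pp0:3 pp1:3
Op 3: write(P2, v0, 119). refcount(pp0)=3>1 -> COPY to pp2. 3 ppages; refcounts: pp0:2 pp1:3 pp2:1
Op 4: write(P1, v0, 138). refcount(pp0)=2>1 -> COPY to pp3. 4 ppages; refcounts: pp0:1 pp1:3 pp2:1 pp3:1
Op 5: write(P0, v1, 191). refcount(pp1)=3>1 -> COPY to pp4. 5 ppages; refcounts: pp0:1 pp1:2 pp2:1 pp3:1 pp4:1
Op 6: write(P2, v1, 137). refcount(pp1)=2>1 -> COPY to pp5. 6 ppages; refcounts: pp0:1 pp1:1 pp2:1 pp3:1 pp4:1 pp5:1
Op 7: fork(P1) -> P3. 6 ppages; refcounts: pp0:1 pp1:2 pp2:1 pp3:2 pp4:1 pp5:1
Op 8: write(P2, v1, 187). refcount(pp5)=1 -> write in place. 6 ppages; refcounts: pp0:1 pp1:2 pp2:1 pp3:2 pp4:1 pp5:1

yes yes yes yes no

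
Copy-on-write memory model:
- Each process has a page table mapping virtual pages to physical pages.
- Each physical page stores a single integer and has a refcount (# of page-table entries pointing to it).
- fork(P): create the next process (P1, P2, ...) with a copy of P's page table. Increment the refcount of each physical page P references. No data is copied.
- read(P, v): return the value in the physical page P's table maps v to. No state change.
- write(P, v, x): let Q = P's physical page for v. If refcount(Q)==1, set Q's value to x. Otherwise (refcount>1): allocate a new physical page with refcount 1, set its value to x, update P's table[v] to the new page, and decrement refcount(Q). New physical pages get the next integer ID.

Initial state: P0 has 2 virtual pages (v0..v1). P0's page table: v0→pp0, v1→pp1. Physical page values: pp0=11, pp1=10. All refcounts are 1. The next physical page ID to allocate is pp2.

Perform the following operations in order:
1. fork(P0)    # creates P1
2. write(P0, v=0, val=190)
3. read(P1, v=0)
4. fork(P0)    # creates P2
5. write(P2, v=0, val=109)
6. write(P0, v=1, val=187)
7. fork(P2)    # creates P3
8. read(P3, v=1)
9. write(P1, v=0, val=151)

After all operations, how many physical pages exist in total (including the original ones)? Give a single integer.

Answer: 5

Derivation:
Op 1: fork(P0) -> P1. 2 ppages; refcounts: pp0:2 pp1:2
Op 2: write(P0, v0, 190). refcount(pp0)=2>1 -> COPY to pp2. 3 ppages; refcounts: pp0:1 pp1:2 pp2:1
Op 3: read(P1, v0) -> 11. No state change.
Op 4: fork(P0) -> P2. 3 ppages; refcounts: pp0:1 pp1:3 pp2:2
Op 5: write(P2, v0, 109). refcount(pp2)=2>1 -> COPY to pp3. 4 ppages; refcounts: pp0:1 pp1:3 pp2:1 pp3:1
Op 6: write(P0, v1, 187). refcount(pp1)=3>1 -> COPY to pp4. 5 ppages; refcounts: pp0:1 pp1:2 pp2:1 pp3:1 pp4:1
Op 7: fork(P2) -> P3. 5 ppages; refcounts: pp0:1 pp1:3 pp2:1 pp3:2 pp4:1
Op 8: read(P3, v1) -> 10. No state change.
Op 9: write(P1, v0, 151). refcount(pp0)=1 -> write in place. 5 ppages; refcounts: pp0:1 pp1:3 pp2:1 pp3:2 pp4:1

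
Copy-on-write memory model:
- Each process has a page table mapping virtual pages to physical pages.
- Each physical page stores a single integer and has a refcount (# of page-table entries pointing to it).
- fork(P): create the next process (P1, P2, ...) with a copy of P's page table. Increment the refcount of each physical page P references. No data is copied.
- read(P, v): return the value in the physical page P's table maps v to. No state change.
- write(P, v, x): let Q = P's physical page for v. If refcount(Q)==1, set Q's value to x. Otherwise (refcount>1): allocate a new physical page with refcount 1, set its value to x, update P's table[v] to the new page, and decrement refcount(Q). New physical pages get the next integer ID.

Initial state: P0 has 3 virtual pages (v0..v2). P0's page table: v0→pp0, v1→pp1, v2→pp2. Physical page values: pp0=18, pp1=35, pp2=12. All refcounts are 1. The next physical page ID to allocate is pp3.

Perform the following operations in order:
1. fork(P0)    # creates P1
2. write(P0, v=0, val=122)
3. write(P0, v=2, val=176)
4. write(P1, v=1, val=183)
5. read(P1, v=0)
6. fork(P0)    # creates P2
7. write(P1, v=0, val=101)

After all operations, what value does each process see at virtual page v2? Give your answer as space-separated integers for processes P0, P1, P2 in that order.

Op 1: fork(P0) -> P1. 3 ppages; refcounts: pp0:2 pp1:2 pp2:2
Op 2: write(P0, v0, 122). refcount(pp0)=2>1 -> COPY to pp3. 4 ppages; refcounts: pp0:1 pp1:2 pp2:2 pp3:1
Op 3: write(P0, v2, 176). refcount(pp2)=2>1 -> COPY to pp4. 5 ppages; refcounts: pp0:1 pp1:2 pp2:1 pp3:1 pp4:1
Op 4: write(P1, v1, 183). refcount(pp1)=2>1 -> COPY to pp5. 6 ppages; refcounts: pp0:1 pp1:1 pp2:1 pp3:1 pp4:1 pp5:1
Op 5: read(P1, v0) -> 18. No state change.
Op 6: fork(P0) -> P2. 6 ppages; refcounts: pp0:1 pp1:2 pp2:1 pp3:2 pp4:2 pp5:1
Op 7: write(P1, v0, 101). refcount(pp0)=1 -> write in place. 6 ppages; refcounts: pp0:1 pp1:2 pp2:1 pp3:2 pp4:2 pp5:1
P0: v2 -> pp4 = 176
P1: v2 -> pp2 = 12
P2: v2 -> pp4 = 176

Answer: 176 12 176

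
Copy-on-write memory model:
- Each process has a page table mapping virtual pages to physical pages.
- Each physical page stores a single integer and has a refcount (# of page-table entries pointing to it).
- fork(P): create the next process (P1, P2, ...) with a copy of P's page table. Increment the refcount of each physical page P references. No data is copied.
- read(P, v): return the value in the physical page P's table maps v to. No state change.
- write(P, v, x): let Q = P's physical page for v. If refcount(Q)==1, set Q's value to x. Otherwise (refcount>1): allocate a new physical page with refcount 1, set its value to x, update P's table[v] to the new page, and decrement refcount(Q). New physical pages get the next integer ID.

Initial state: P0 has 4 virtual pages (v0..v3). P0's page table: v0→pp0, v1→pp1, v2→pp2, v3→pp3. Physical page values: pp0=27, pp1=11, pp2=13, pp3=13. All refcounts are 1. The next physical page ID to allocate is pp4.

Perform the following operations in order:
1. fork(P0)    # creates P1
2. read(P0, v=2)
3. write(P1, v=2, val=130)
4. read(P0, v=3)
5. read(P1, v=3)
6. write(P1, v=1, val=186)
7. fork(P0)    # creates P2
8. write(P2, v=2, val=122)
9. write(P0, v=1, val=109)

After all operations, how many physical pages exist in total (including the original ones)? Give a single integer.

Op 1: fork(P0) -> P1. 4 ppages; refcounts: pp0:2 pp1:2 pp2:2 pp3:2
Op 2: read(P0, v2) -> 13. No state change.
Op 3: write(P1, v2, 130). refcount(pp2)=2>1 -> COPY to pp4. 5 ppages; refcounts: pp0:2 pp1:2 pp2:1 pp3:2 pp4:1
Op 4: read(P0, v3) -> 13. No state change.
Op 5: read(P1, v3) -> 13. No state change.
Op 6: write(P1, v1, 186). refcount(pp1)=2>1 -> COPY to pp5. 6 ppages; refcounts: pp0:2 pp1:1 pp2:1 pp3:2 pp4:1 pp5:1
Op 7: fork(P0) -> P2. 6 ppages; refcounts: pp0:3 pp1:2 pp2:2 pp3:3 pp4:1 pp5:1
Op 8: write(P2, v2, 122). refcount(pp2)=2>1 -> COPY to pp6. 7 ppages; refcounts: pp0:3 pp1:2 pp2:1 pp3:3 pp4:1 pp5:1 pp6:1
Op 9: write(P0, v1, 109). refcount(pp1)=2>1 -> COPY to pp7. 8 ppages; refcounts: pp0:3 pp1:1 pp2:1 pp3:3 pp4:1 pp5:1 pp6:1 pp7:1

Answer: 8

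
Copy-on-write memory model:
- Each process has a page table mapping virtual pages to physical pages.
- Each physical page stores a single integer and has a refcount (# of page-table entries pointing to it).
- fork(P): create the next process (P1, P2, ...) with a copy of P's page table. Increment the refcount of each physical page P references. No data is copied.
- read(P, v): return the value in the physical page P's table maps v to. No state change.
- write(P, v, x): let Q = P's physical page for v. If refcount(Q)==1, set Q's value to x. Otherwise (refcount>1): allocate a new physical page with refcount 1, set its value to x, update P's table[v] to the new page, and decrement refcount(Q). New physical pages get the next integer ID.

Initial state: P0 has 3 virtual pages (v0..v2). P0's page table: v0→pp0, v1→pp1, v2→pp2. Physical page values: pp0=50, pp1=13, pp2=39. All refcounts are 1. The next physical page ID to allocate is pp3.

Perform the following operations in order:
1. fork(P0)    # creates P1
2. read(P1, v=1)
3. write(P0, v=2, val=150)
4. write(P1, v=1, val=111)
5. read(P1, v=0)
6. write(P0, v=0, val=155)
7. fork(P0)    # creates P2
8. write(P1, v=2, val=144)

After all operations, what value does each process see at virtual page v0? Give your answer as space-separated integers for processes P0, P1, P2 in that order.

Op 1: fork(P0) -> P1. 3 ppages; refcounts: pp0:2 pp1:2 pp2:2
Op 2: read(P1, v1) -> 13. No state change.
Op 3: write(P0, v2, 150). refcount(pp2)=2>1 -> COPY to pp3. 4 ppages; refcounts: pp0:2 pp1:2 pp2:1 pp3:1
Op 4: write(P1, v1, 111). refcount(pp1)=2>1 -> COPY to pp4. 5 ppages; refcounts: pp0:2 pp1:1 pp2:1 pp3:1 pp4:1
Op 5: read(P1, v0) -> 50. No state change.
Op 6: write(P0, v0, 155). refcount(pp0)=2>1 -> COPY to pp5. 6 ppages; refcounts: pp0:1 pp1:1 pp2:1 pp3:1 pp4:1 pp5:1
Op 7: fork(P0) -> P2. 6 ppages; refcounts: pp0:1 pp1:2 pp2:1 pp3:2 pp4:1 pp5:2
Op 8: write(P1, v2, 144). refcount(pp2)=1 -> write in place. 6 ppages; refcounts: pp0:1 pp1:2 pp2:1 pp3:2 pp4:1 pp5:2
P0: v0 -> pp5 = 155
P1: v0 -> pp0 = 50
P2: v0 -> pp5 = 155

Answer: 155 50 155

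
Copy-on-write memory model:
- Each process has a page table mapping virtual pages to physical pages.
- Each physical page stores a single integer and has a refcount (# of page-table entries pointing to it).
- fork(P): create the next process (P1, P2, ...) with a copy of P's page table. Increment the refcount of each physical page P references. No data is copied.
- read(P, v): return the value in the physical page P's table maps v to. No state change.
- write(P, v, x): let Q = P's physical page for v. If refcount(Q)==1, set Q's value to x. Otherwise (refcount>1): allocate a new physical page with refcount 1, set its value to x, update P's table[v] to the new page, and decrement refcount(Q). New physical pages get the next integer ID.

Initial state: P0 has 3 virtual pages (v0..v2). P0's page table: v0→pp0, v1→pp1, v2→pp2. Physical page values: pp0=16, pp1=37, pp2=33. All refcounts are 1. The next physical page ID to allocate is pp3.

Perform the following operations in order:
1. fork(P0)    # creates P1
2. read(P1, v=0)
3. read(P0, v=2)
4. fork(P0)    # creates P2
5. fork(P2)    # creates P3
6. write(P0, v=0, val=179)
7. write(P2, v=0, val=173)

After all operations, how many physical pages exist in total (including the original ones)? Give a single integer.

Answer: 5

Derivation:
Op 1: fork(P0) -> P1. 3 ppages; refcounts: pp0:2 pp1:2 pp2:2
Op 2: read(P1, v0) -> 16. No state change.
Op 3: read(P0, v2) -> 33. No state change.
Op 4: fork(P0) -> P2. 3 ppages; refcounts: pp0:3 pp1:3 pp2:3
Op 5: fork(P2) -> P3. 3 ppages; refcounts: pp0:4 pp1:4 pp2:4
Op 6: write(P0, v0, 179). refcount(pp0)=4>1 -> COPY to pp3. 4 ppages; refcounts: pp0:3 pp1:4 pp2:4 pp3:1
Op 7: write(P2, v0, 173). refcount(pp0)=3>1 -> COPY to pp4. 5 ppages; refcounts: pp0:2 pp1:4 pp2:4 pp3:1 pp4:1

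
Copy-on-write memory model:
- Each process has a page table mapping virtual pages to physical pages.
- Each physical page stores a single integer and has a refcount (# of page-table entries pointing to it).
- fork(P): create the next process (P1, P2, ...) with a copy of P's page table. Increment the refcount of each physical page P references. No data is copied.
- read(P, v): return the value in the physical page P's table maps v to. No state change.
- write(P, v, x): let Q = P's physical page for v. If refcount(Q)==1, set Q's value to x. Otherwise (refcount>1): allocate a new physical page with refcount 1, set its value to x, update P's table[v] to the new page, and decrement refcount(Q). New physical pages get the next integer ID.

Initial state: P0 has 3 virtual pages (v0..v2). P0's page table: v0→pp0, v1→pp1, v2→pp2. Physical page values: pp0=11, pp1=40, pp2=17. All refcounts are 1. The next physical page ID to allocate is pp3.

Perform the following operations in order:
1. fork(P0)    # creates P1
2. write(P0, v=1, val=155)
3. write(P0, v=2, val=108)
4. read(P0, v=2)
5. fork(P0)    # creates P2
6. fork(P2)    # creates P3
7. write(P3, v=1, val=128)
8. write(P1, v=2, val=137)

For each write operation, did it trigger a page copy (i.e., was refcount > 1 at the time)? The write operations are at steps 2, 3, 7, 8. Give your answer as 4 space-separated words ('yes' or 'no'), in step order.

Op 1: fork(P0) -> P1. 3 ppages; refcounts: pp0:2 pp1:2 pp2:2
Op 2: write(P0, v1, 155). refcount(pp1)=2>1 -> COPY to pp3. 4 ppages; refcounts: pp0:2 pp1:1 pp2:2 pp3:1
Op 3: write(P0, v2, 108). refcount(pp2)=2>1 -> COPY to pp4. 5 ppages; refcounts: pp0:2 pp1:1 pp2:1 pp3:1 pp4:1
Op 4: read(P0, v2) -> 108. No state change.
Op 5: fork(P0) -> P2. 5 ppages; refcounts: pp0:3 pp1:1 pp2:1 pp3:2 pp4:2
Op 6: fork(P2) -> P3. 5 ppages; refcounts: pp0:4 pp1:1 pp2:1 pp3:3 pp4:3
Op 7: write(P3, v1, 128). refcount(pp3)=3>1 -> COPY to pp5. 6 ppages; refcounts: pp0:4 pp1:1 pp2:1 pp3:2 pp4:3 pp5:1
Op 8: write(P1, v2, 137). refcount(pp2)=1 -> write in place. 6 ppages; refcounts: pp0:4 pp1:1 pp2:1 pp3:2 pp4:3 pp5:1

yes yes yes no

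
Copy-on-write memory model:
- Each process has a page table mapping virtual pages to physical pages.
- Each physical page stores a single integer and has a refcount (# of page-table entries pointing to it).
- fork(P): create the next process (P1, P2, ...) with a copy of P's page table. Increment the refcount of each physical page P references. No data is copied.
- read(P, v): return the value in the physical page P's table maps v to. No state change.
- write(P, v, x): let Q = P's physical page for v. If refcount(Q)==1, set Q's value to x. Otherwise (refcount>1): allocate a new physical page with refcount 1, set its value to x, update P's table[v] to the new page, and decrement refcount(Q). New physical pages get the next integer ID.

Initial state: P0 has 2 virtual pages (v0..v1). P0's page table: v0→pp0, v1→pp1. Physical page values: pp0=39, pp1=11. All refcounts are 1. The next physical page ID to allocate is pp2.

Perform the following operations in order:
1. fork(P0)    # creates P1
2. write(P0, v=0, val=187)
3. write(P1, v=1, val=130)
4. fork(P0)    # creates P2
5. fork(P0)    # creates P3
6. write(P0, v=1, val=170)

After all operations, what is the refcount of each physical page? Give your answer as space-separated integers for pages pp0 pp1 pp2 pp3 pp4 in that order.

Answer: 1 2 3 1 1

Derivation:
Op 1: fork(P0) -> P1. 2 ppages; refcounts: pp0:2 pp1:2
Op 2: write(P0, v0, 187). refcount(pp0)=2>1 -> COPY to pp2. 3 ppages; refcounts: pp0:1 pp1:2 pp2:1
Op 3: write(P1, v1, 130). refcount(pp1)=2>1 -> COPY to pp3. 4 ppages; refcounts: pp0:1 pp1:1 pp2:1 pp3:1
Op 4: fork(P0) -> P2. 4 ppages; refcounts: pp0:1 pp1:2 pp2:2 pp3:1
Op 5: fork(P0) -> P3. 4 ppages; refcounts: pp0:1 pp1:3 pp2:3 pp3:1
Op 6: write(P0, v1, 170). refcount(pp1)=3>1 -> COPY to pp4. 5 ppages; refcounts: pp0:1 pp1:2 pp2:3 pp3:1 pp4:1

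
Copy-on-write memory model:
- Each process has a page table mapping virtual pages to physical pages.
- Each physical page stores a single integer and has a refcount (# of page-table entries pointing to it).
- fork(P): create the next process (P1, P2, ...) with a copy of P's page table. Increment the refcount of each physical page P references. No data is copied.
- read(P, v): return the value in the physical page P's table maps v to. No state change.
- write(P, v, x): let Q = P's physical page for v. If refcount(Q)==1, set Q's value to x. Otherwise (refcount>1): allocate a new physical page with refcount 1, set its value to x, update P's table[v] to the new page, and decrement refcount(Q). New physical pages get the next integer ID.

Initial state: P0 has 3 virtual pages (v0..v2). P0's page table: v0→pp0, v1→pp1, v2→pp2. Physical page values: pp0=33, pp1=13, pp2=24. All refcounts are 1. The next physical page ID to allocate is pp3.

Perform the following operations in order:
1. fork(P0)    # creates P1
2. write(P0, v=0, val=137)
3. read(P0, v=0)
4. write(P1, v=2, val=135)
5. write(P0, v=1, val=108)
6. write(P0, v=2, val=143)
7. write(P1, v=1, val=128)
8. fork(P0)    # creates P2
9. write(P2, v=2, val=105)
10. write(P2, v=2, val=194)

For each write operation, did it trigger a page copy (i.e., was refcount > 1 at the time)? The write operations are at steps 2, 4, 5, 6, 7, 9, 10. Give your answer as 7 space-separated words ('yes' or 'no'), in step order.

Op 1: fork(P0) -> P1. 3 ppages; refcounts: pp0:2 pp1:2 pp2:2
Op 2: write(P0, v0, 137). refcount(pp0)=2>1 -> COPY to pp3. 4 ppages; refcounts: pp0:1 pp1:2 pp2:2 pp3:1
Op 3: read(P0, v0) -> 137. No state change.
Op 4: write(P1, v2, 135). refcount(pp2)=2>1 -> COPY to pp4. 5 ppages; refcounts: pp0:1 pp1:2 pp2:1 pp3:1 pp4:1
Op 5: write(P0, v1, 108). refcount(pp1)=2>1 -> COPY to pp5. 6 ppages; refcounts: pp0:1 pp1:1 pp2:1 pp3:1 pp4:1 pp5:1
Op 6: write(P0, v2, 143). refcount(pp2)=1 -> write in place. 6 ppages; refcounts: pp0:1 pp1:1 pp2:1 pp3:1 pp4:1 pp5:1
Op 7: write(P1, v1, 128). refcount(pp1)=1 -> write in place. 6 ppages; refcounts: pp0:1 pp1:1 pp2:1 pp3:1 pp4:1 pp5:1
Op 8: fork(P0) -> P2. 6 ppages; refcounts: pp0:1 pp1:1 pp2:2 pp3:2 pp4:1 pp5:2
Op 9: write(P2, v2, 105). refcount(pp2)=2>1 -> COPY to pp6. 7 ppages; refcounts: pp0:1 pp1:1 pp2:1 pp3:2 pp4:1 pp5:2 pp6:1
Op 10: write(P2, v2, 194). refcount(pp6)=1 -> write in place. 7 ppages; refcounts: pp0:1 pp1:1 pp2:1 pp3:2 pp4:1 pp5:2 pp6:1

yes yes yes no no yes no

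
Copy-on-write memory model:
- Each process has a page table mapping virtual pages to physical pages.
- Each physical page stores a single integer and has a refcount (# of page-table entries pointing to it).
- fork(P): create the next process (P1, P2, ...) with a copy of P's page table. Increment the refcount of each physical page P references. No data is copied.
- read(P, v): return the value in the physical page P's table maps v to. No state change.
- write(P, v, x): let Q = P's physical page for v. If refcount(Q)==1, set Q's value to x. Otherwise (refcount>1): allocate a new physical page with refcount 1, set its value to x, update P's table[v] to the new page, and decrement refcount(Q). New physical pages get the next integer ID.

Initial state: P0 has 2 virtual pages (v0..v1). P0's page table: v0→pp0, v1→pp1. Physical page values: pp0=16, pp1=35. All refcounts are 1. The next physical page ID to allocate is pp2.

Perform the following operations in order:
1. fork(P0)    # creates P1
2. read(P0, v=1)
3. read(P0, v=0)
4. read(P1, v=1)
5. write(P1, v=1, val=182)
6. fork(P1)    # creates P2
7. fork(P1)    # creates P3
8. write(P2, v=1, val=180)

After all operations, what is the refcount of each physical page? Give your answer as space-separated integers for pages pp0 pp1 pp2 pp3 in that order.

Answer: 4 1 2 1

Derivation:
Op 1: fork(P0) -> P1. 2 ppages; refcounts: pp0:2 pp1:2
Op 2: read(P0, v1) -> 35. No state change.
Op 3: read(P0, v0) -> 16. No state change.
Op 4: read(P1, v1) -> 35. No state change.
Op 5: write(P1, v1, 182). refcount(pp1)=2>1 -> COPY to pp2. 3 ppages; refcounts: pp0:2 pp1:1 pp2:1
Op 6: fork(P1) -> P2. 3 ppages; refcounts: pp0:3 pp1:1 pp2:2
Op 7: fork(P1) -> P3. 3 ppages; refcounts: pp0:4 pp1:1 pp2:3
Op 8: write(P2, v1, 180). refcount(pp2)=3>1 -> COPY to pp3. 4 ppages; refcounts: pp0:4 pp1:1 pp2:2 pp3:1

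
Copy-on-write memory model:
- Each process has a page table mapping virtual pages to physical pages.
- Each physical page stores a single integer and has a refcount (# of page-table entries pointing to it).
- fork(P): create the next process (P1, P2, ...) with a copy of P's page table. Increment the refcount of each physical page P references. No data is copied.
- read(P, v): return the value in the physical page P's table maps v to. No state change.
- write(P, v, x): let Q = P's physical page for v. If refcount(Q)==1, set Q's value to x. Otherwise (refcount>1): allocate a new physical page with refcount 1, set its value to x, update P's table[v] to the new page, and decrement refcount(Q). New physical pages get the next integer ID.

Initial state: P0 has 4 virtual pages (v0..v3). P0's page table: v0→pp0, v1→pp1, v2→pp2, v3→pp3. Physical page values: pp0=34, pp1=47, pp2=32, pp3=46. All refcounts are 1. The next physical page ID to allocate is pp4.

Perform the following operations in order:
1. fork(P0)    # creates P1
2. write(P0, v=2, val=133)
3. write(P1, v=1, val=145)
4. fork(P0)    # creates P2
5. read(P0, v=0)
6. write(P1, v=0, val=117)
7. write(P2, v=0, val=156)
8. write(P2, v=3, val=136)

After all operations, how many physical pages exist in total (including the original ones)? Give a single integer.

Answer: 9

Derivation:
Op 1: fork(P0) -> P1. 4 ppages; refcounts: pp0:2 pp1:2 pp2:2 pp3:2
Op 2: write(P0, v2, 133). refcount(pp2)=2>1 -> COPY to pp4. 5 ppages; refcounts: pp0:2 pp1:2 pp2:1 pp3:2 pp4:1
Op 3: write(P1, v1, 145). refcount(pp1)=2>1 -> COPY to pp5. 6 ppages; refcounts: pp0:2 pp1:1 pp2:1 pp3:2 pp4:1 pp5:1
Op 4: fork(P0) -> P2. 6 ppages; refcounts: pp0:3 pp1:2 pp2:1 pp3:3 pp4:2 pp5:1
Op 5: read(P0, v0) -> 34. No state change.
Op 6: write(P1, v0, 117). refcount(pp0)=3>1 -> COPY to pp6. 7 ppages; refcounts: pp0:2 pp1:2 pp2:1 pp3:3 pp4:2 pp5:1 pp6:1
Op 7: write(P2, v0, 156). refcount(pp0)=2>1 -> COPY to pp7. 8 ppages; refcounts: pp0:1 pp1:2 pp2:1 pp3:3 pp4:2 pp5:1 pp6:1 pp7:1
Op 8: write(P2, v3, 136). refcount(pp3)=3>1 -> COPY to pp8. 9 ppages; refcounts: pp0:1 pp1:2 pp2:1 pp3:2 pp4:2 pp5:1 pp6:1 pp7:1 pp8:1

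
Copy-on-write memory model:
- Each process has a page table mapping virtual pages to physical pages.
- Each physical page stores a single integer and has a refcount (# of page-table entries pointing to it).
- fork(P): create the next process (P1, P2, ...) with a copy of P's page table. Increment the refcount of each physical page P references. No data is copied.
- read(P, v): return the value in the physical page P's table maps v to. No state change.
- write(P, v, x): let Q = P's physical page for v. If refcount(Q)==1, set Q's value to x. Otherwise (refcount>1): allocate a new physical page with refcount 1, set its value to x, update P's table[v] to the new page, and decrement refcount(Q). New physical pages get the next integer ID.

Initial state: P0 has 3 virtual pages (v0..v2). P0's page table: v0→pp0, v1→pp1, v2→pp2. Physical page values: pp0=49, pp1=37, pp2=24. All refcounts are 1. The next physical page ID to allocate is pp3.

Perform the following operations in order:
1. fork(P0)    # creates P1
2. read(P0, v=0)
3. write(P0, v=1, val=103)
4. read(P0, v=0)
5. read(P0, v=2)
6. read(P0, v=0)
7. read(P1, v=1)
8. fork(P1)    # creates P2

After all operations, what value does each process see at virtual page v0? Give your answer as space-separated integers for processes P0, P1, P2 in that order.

Answer: 49 49 49

Derivation:
Op 1: fork(P0) -> P1. 3 ppages; refcounts: pp0:2 pp1:2 pp2:2
Op 2: read(P0, v0) -> 49. No state change.
Op 3: write(P0, v1, 103). refcount(pp1)=2>1 -> COPY to pp3. 4 ppages; refcounts: pp0:2 pp1:1 pp2:2 pp3:1
Op 4: read(P0, v0) -> 49. No state change.
Op 5: read(P0, v2) -> 24. No state change.
Op 6: read(P0, v0) -> 49. No state change.
Op 7: read(P1, v1) -> 37. No state change.
Op 8: fork(P1) -> P2. 4 ppages; refcounts: pp0:3 pp1:2 pp2:3 pp3:1
P0: v0 -> pp0 = 49
P1: v0 -> pp0 = 49
P2: v0 -> pp0 = 49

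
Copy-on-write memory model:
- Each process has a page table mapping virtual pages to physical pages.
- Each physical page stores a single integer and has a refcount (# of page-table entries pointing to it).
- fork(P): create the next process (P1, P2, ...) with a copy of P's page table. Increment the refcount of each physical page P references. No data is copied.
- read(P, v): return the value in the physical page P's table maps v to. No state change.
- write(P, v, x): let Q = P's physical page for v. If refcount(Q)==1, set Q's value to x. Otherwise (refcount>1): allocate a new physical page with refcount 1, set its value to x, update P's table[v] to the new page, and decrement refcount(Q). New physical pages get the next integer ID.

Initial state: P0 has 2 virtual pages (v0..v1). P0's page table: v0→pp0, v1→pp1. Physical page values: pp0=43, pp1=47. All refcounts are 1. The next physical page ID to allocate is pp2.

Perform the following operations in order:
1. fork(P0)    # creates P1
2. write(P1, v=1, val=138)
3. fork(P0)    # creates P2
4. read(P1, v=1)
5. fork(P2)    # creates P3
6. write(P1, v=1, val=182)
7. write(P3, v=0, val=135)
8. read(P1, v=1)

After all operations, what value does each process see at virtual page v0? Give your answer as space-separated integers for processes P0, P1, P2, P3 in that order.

Answer: 43 43 43 135

Derivation:
Op 1: fork(P0) -> P1. 2 ppages; refcounts: pp0:2 pp1:2
Op 2: write(P1, v1, 138). refcount(pp1)=2>1 -> COPY to pp2. 3 ppages; refcounts: pp0:2 pp1:1 pp2:1
Op 3: fork(P0) -> P2. 3 ppages; refcounts: pp0:3 pp1:2 pp2:1
Op 4: read(P1, v1) -> 138. No state change.
Op 5: fork(P2) -> P3. 3 ppages; refcounts: pp0:4 pp1:3 pp2:1
Op 6: write(P1, v1, 182). refcount(pp2)=1 -> write in place. 3 ppages; refcounts: pp0:4 pp1:3 pp2:1
Op 7: write(P3, v0, 135). refcount(pp0)=4>1 -> COPY to pp3. 4 ppages; refcounts: pp0:3 pp1:3 pp2:1 pp3:1
Op 8: read(P1, v1) -> 182. No state change.
P0: v0 -> pp0 = 43
P1: v0 -> pp0 = 43
P2: v0 -> pp0 = 43
P3: v0 -> pp3 = 135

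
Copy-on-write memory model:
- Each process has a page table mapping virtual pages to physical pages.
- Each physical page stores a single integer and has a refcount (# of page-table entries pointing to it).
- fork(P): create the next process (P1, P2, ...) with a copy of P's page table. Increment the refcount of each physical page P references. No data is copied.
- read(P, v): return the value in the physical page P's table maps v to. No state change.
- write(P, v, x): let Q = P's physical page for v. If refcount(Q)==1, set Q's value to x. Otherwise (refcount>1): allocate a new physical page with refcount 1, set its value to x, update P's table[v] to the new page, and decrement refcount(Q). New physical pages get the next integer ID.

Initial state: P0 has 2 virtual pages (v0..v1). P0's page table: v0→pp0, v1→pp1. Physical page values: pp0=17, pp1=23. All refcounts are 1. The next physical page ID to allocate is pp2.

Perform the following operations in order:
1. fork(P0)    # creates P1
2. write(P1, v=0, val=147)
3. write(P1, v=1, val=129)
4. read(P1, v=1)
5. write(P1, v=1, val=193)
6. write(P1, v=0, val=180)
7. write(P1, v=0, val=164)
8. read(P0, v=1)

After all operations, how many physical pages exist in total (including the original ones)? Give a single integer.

Answer: 4

Derivation:
Op 1: fork(P0) -> P1. 2 ppages; refcounts: pp0:2 pp1:2
Op 2: write(P1, v0, 147). refcount(pp0)=2>1 -> COPY to pp2. 3 ppages; refcounts: pp0:1 pp1:2 pp2:1
Op 3: write(P1, v1, 129). refcount(pp1)=2>1 -> COPY to pp3. 4 ppages; refcounts: pp0:1 pp1:1 pp2:1 pp3:1
Op 4: read(P1, v1) -> 129. No state change.
Op 5: write(P1, v1, 193). refcount(pp3)=1 -> write in place. 4 ppages; refcounts: pp0:1 pp1:1 pp2:1 pp3:1
Op 6: write(P1, v0, 180). refcount(pp2)=1 -> write in place. 4 ppages; refcounts: pp0:1 pp1:1 pp2:1 pp3:1
Op 7: write(P1, v0, 164). refcount(pp2)=1 -> write in place. 4 ppages; refcounts: pp0:1 pp1:1 pp2:1 pp3:1
Op 8: read(P0, v1) -> 23. No state change.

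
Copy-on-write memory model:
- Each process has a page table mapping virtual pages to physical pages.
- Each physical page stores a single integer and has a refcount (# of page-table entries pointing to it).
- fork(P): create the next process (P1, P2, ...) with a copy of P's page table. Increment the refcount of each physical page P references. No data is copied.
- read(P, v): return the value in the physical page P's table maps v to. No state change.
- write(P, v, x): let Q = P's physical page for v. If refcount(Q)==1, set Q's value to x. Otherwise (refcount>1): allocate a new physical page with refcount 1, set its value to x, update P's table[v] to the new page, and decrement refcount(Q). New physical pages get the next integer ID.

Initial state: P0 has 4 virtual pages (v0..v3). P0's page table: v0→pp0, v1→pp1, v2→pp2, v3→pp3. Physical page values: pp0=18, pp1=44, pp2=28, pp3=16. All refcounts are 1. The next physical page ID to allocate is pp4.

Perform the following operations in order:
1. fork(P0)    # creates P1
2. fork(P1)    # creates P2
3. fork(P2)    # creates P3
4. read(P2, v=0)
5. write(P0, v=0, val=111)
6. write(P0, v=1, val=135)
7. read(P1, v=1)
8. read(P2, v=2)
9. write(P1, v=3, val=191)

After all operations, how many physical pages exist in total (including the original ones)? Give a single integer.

Answer: 7

Derivation:
Op 1: fork(P0) -> P1. 4 ppages; refcounts: pp0:2 pp1:2 pp2:2 pp3:2
Op 2: fork(P1) -> P2. 4 ppages; refcounts: pp0:3 pp1:3 pp2:3 pp3:3
Op 3: fork(P2) -> P3. 4 ppages; refcounts: pp0:4 pp1:4 pp2:4 pp3:4
Op 4: read(P2, v0) -> 18. No state change.
Op 5: write(P0, v0, 111). refcount(pp0)=4>1 -> COPY to pp4. 5 ppages; refcounts: pp0:3 pp1:4 pp2:4 pp3:4 pp4:1
Op 6: write(P0, v1, 135). refcount(pp1)=4>1 -> COPY to pp5. 6 ppages; refcounts: pp0:3 pp1:3 pp2:4 pp3:4 pp4:1 pp5:1
Op 7: read(P1, v1) -> 44. No state change.
Op 8: read(P2, v2) -> 28. No state change.
Op 9: write(P1, v3, 191). refcount(pp3)=4>1 -> COPY to pp6. 7 ppages; refcounts: pp0:3 pp1:3 pp2:4 pp3:3 pp4:1 pp5:1 pp6:1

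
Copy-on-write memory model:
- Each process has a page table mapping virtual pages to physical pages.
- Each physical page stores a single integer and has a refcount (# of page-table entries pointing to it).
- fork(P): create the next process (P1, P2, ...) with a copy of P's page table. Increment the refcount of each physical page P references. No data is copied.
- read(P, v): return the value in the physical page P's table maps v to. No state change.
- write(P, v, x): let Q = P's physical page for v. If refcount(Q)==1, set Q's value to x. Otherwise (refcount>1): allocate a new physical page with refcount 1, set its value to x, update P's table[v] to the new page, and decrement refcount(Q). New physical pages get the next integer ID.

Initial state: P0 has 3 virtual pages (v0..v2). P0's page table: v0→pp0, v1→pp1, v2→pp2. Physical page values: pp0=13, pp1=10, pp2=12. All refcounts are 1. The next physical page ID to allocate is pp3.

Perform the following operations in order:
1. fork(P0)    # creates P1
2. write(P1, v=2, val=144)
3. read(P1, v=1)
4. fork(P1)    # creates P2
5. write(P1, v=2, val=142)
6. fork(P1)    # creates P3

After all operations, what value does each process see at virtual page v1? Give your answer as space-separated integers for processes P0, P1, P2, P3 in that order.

Answer: 10 10 10 10

Derivation:
Op 1: fork(P0) -> P1. 3 ppages; refcounts: pp0:2 pp1:2 pp2:2
Op 2: write(P1, v2, 144). refcount(pp2)=2>1 -> COPY to pp3. 4 ppages; refcounts: pp0:2 pp1:2 pp2:1 pp3:1
Op 3: read(P1, v1) -> 10. No state change.
Op 4: fork(P1) -> P2. 4 ppages; refcounts: pp0:3 pp1:3 pp2:1 pp3:2
Op 5: write(P1, v2, 142). refcount(pp3)=2>1 -> COPY to pp4. 5 ppages; refcounts: pp0:3 pp1:3 pp2:1 pp3:1 pp4:1
Op 6: fork(P1) -> P3. 5 ppages; refcounts: pp0:4 pp1:4 pp2:1 pp3:1 pp4:2
P0: v1 -> pp1 = 10
P1: v1 -> pp1 = 10
P2: v1 -> pp1 = 10
P3: v1 -> pp1 = 10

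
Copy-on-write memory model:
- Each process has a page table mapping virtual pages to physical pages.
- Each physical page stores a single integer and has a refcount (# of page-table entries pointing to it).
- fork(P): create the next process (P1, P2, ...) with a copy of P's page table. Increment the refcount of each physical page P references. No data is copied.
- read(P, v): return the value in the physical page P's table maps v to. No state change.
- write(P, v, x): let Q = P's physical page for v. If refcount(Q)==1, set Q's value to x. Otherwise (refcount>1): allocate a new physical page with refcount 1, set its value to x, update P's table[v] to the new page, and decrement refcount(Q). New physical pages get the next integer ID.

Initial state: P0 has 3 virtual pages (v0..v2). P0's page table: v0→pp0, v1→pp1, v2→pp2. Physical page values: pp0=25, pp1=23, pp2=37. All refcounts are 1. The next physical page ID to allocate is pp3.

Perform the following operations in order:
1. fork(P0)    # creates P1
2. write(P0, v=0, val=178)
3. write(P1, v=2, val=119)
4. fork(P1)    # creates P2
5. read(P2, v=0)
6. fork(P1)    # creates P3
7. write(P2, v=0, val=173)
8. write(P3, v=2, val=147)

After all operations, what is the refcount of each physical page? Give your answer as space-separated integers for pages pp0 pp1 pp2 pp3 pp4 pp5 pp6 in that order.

Answer: 2 4 1 1 2 1 1

Derivation:
Op 1: fork(P0) -> P1. 3 ppages; refcounts: pp0:2 pp1:2 pp2:2
Op 2: write(P0, v0, 178). refcount(pp0)=2>1 -> COPY to pp3. 4 ppages; refcounts: pp0:1 pp1:2 pp2:2 pp3:1
Op 3: write(P1, v2, 119). refcount(pp2)=2>1 -> COPY to pp4. 5 ppages; refcounts: pp0:1 pp1:2 pp2:1 pp3:1 pp4:1
Op 4: fork(P1) -> P2. 5 ppages; refcounts: pp0:2 pp1:3 pp2:1 pp3:1 pp4:2
Op 5: read(P2, v0) -> 25. No state change.
Op 6: fork(P1) -> P3. 5 ppages; refcounts: pp0:3 pp1:4 pp2:1 pp3:1 pp4:3
Op 7: write(P2, v0, 173). refcount(pp0)=3>1 -> COPY to pp5. 6 ppages; refcounts: pp0:2 pp1:4 pp2:1 pp3:1 pp4:3 pp5:1
Op 8: write(P3, v2, 147). refcount(pp4)=3>1 -> COPY to pp6. 7 ppages; refcounts: pp0:2 pp1:4 pp2:1 pp3:1 pp4:2 pp5:1 pp6:1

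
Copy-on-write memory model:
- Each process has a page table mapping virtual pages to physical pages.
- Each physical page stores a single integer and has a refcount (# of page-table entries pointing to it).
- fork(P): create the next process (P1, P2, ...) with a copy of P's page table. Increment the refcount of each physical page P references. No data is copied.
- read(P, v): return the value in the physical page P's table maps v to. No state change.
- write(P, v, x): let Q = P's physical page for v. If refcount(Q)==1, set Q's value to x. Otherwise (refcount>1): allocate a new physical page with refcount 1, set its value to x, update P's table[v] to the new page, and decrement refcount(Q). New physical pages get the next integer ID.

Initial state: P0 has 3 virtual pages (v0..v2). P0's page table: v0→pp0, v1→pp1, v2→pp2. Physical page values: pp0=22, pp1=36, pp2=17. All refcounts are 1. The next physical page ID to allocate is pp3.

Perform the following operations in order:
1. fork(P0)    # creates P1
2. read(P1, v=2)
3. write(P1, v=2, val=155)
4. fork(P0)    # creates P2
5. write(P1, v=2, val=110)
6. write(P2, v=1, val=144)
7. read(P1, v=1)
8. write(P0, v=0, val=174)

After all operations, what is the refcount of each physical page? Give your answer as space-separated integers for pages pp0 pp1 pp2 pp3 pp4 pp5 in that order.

Op 1: fork(P0) -> P1. 3 ppages; refcounts: pp0:2 pp1:2 pp2:2
Op 2: read(P1, v2) -> 17. No state change.
Op 3: write(P1, v2, 155). refcount(pp2)=2>1 -> COPY to pp3. 4 ppages; refcounts: pp0:2 pp1:2 pp2:1 pp3:1
Op 4: fork(P0) -> P2. 4 ppages; refcounts: pp0:3 pp1:3 pp2:2 pp3:1
Op 5: write(P1, v2, 110). refcount(pp3)=1 -> write in place. 4 ppages; refcounts: pp0:3 pp1:3 pp2:2 pp3:1
Op 6: write(P2, v1, 144). refcount(pp1)=3>1 -> COPY to pp4. 5 ppages; refcounts: pp0:3 pp1:2 pp2:2 pp3:1 pp4:1
Op 7: read(P1, v1) -> 36. No state change.
Op 8: write(P0, v0, 174). refcount(pp0)=3>1 -> COPY to pp5. 6 ppages; refcounts: pp0:2 pp1:2 pp2:2 pp3:1 pp4:1 pp5:1

Answer: 2 2 2 1 1 1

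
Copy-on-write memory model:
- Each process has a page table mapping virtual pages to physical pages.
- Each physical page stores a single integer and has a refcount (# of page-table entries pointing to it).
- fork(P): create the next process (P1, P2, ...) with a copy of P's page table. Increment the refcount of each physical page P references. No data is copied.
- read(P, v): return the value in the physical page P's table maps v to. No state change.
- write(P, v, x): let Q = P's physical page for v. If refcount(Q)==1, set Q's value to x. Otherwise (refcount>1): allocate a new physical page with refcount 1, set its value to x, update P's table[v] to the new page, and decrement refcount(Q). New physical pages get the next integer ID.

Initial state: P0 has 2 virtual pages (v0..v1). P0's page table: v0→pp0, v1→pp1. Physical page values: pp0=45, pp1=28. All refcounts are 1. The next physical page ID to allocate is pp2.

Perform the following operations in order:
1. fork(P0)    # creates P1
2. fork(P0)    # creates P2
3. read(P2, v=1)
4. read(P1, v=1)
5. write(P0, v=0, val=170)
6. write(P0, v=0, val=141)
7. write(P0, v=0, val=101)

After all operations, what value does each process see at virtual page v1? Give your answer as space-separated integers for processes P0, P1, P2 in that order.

Op 1: fork(P0) -> P1. 2 ppages; refcounts: pp0:2 pp1:2
Op 2: fork(P0) -> P2. 2 ppages; refcounts: pp0:3 pp1:3
Op 3: read(P2, v1) -> 28. No state change.
Op 4: read(P1, v1) -> 28. No state change.
Op 5: write(P0, v0, 170). refcount(pp0)=3>1 -> COPY to pp2. 3 ppages; refcounts: pp0:2 pp1:3 pp2:1
Op 6: write(P0, v0, 141). refcount(pp2)=1 -> write in place. 3 ppages; refcounts: pp0:2 pp1:3 pp2:1
Op 7: write(P0, v0, 101). refcount(pp2)=1 -> write in place. 3 ppages; refcounts: pp0:2 pp1:3 pp2:1
P0: v1 -> pp1 = 28
P1: v1 -> pp1 = 28
P2: v1 -> pp1 = 28

Answer: 28 28 28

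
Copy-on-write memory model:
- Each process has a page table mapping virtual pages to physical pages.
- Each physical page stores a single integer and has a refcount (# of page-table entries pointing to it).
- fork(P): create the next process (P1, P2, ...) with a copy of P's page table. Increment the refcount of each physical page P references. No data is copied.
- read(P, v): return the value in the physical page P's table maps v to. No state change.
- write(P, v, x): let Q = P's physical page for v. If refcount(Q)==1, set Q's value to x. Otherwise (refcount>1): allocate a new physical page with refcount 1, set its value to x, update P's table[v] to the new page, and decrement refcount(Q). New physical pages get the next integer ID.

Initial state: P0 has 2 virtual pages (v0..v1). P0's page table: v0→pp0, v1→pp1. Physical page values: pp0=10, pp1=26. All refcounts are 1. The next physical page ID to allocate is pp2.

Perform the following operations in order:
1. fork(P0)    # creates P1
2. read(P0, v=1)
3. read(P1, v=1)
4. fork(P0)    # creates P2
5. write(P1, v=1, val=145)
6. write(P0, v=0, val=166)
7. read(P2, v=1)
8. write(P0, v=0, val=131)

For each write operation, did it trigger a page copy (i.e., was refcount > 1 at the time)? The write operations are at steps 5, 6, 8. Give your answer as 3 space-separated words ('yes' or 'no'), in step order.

Op 1: fork(P0) -> P1. 2 ppages; refcounts: pp0:2 pp1:2
Op 2: read(P0, v1) -> 26. No state change.
Op 3: read(P1, v1) -> 26. No state change.
Op 4: fork(P0) -> P2. 2 ppages; refcounts: pp0:3 pp1:3
Op 5: write(P1, v1, 145). refcount(pp1)=3>1 -> COPY to pp2. 3 ppages; refcounts: pp0:3 pp1:2 pp2:1
Op 6: write(P0, v0, 166). refcount(pp0)=3>1 -> COPY to pp3. 4 ppages; refcounts: pp0:2 pp1:2 pp2:1 pp3:1
Op 7: read(P2, v1) -> 26. No state change.
Op 8: write(P0, v0, 131). refcount(pp3)=1 -> write in place. 4 ppages; refcounts: pp0:2 pp1:2 pp2:1 pp3:1

yes yes no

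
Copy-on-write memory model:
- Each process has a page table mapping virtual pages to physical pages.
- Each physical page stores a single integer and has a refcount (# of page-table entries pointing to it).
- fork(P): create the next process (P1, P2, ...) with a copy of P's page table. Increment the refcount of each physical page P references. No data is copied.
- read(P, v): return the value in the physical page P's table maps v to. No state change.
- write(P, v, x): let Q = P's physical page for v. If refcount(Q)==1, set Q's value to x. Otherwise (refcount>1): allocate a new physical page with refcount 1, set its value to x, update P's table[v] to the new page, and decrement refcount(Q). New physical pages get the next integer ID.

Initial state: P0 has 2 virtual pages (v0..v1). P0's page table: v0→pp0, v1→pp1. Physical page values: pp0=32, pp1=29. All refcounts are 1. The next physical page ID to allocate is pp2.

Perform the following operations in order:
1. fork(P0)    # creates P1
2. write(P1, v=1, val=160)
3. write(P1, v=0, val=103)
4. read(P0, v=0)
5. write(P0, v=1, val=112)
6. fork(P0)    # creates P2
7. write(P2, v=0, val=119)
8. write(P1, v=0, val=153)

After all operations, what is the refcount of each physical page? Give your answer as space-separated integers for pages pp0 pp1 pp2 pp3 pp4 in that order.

Answer: 1 2 1 1 1

Derivation:
Op 1: fork(P0) -> P1. 2 ppages; refcounts: pp0:2 pp1:2
Op 2: write(P1, v1, 160). refcount(pp1)=2>1 -> COPY to pp2. 3 ppages; refcounts: pp0:2 pp1:1 pp2:1
Op 3: write(P1, v0, 103). refcount(pp0)=2>1 -> COPY to pp3. 4 ppages; refcounts: pp0:1 pp1:1 pp2:1 pp3:1
Op 4: read(P0, v0) -> 32. No state change.
Op 5: write(P0, v1, 112). refcount(pp1)=1 -> write in place. 4 ppages; refcounts: pp0:1 pp1:1 pp2:1 pp3:1
Op 6: fork(P0) -> P2. 4 ppages; refcounts: pp0:2 pp1:2 pp2:1 pp3:1
Op 7: write(P2, v0, 119). refcount(pp0)=2>1 -> COPY to pp4. 5 ppages; refcounts: pp0:1 pp1:2 pp2:1 pp3:1 pp4:1
Op 8: write(P1, v0, 153). refcount(pp3)=1 -> write in place. 5 ppages; refcounts: pp0:1 pp1:2 pp2:1 pp3:1 pp4:1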